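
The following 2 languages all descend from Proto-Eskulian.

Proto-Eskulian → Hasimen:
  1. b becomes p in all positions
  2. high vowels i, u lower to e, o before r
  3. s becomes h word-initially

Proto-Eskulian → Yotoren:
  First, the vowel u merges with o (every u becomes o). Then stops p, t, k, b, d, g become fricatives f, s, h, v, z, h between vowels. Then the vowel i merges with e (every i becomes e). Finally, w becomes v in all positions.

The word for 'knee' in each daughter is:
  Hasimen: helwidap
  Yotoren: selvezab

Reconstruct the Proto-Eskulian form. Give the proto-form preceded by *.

Position 4: Hasimen has w, Yotoren has v. Hasimen preserves w here (none of its changes turn any other segment into w), so the proto-segment is *w.
Position 6: Hasimen has d, Yotoren has z. Hasimen preserves d here (none of its changes turn any other segment into d), so the proto-segment is *d.
Position 1: Hasimen has h, Yotoren has s. Taking the neighbouring segments as reconstructed: Hasimen h could go back to *s or *h; Yotoren s can only go back to *s — the one source consistent with every daughter is *s.
This points to *selwidab. Verify forward in each daughter:
Hasimen: *selwidab > selwidap > helwidap  (by unconditioned shift, debuccalisation)
Yotoren: *selwidab > selwizab > selwezab > selvezab  (by intervocalic lenition, vowel merger, unconditioned shift)
*selwidab is the unique common source.

*selwidab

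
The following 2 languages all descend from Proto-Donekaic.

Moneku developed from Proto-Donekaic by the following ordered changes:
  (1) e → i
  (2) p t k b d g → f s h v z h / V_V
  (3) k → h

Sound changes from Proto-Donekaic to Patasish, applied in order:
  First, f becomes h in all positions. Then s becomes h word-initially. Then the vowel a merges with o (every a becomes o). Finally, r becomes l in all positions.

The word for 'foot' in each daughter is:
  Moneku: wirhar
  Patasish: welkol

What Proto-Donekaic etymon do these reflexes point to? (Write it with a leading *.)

*werkar

Position 4: Moneku has h, Patasish has k. Patasish preserves k here (none of its changes turn any other segment into k), so the proto-segment is *k.
Position 2: Moneku has i, Patasish has e. Patasish preserves e here (none of its changes turn any other segment into e), so the proto-segment is *e.
Position 6: Moneku has r, Patasish has l. Moneku preserves r here (none of its changes turn any other segment into r), so the proto-segment is *r.
Verify the candidate proto-form against each daughter:
Moneku: start from *werkar.
  rule 1 (vowel merger): werkar → wirkar
  rule 2: no change — wirkar
  rule 3 (unconditioned shift): wirkar → wirhar
  ⇒ Moneku wirhar
Patasish: *werkar > werkor > welkol  (by vowel merger, unconditioned shift)
Only *werkar yields all of Moneku wirhar, Patasish welkol.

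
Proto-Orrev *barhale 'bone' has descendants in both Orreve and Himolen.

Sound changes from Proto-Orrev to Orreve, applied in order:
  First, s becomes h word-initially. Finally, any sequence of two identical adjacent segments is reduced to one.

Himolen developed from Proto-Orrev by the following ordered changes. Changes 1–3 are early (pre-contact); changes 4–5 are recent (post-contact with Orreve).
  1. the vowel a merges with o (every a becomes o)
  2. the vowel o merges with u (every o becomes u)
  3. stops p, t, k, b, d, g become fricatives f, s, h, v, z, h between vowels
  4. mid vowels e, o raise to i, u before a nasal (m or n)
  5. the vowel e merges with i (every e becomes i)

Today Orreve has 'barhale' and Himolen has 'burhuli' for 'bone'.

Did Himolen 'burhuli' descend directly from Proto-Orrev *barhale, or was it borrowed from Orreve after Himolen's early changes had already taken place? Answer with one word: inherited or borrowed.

If inherited, *barhale would pass through all of Himolen's changes:
Himolen: *barhale > borhole > burhule > burhuli  (by vowel merger, vowel merger, vowel merger)
If borrowed from Orreve 'barhale' after the early changes, it would undergo only the recent ones:
  rule 4 (pre-nasal raising): no change (barhale)
  rule 5 (vowel merger): barhale → barhali
  ⇒ as a loan: barhali
Himolen 'burhuli' matches the inherited outcome exactly, so it is an inherited cognate, not a loan.

inherited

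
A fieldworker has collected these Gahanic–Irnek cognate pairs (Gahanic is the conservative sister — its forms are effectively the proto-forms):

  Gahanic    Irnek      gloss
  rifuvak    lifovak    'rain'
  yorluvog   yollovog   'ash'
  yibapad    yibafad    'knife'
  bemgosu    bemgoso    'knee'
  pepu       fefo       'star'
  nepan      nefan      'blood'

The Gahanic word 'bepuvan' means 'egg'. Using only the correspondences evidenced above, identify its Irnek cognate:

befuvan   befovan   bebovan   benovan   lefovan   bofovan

befovan

pepu ~ fefo — Gahanic p corresponds to Irnek f between vowels (before a back vowel).
rifuvak ~ lifovak, yorluvog ~ yollovog — Gahanic u corresponds to Irnek o after a consonant, before a labial obstruent.
Applying these to Gahanic 'bepuvan':
  bepuvan → befuvan   (p→f between vowels (before a back vowel))
  befuvan → befovan   (u→o after a consonant, before a labial obstruent)
So the Irnek cognate is 'befovan'.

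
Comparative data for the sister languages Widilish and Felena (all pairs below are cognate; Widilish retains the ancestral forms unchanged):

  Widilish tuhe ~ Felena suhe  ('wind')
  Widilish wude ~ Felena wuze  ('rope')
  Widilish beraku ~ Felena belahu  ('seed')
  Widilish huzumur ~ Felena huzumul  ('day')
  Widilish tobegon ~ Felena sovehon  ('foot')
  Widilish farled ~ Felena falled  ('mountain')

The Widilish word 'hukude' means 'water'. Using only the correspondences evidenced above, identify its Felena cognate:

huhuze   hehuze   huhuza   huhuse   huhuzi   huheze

huhuze

beraku ~ belahu — Widilish k corresponds to Felena h between vowels (before a back vowel).
wude ~ wuze — Widilish d corresponds to Felena z between vowels (before a front vowel).
Applying these to Widilish 'hukude':
  hukude → huhude   (k→h between vowels (before a back vowel))
  huhude → huhuze   (d→z between vowels (before a front vowel))
So the Felena cognate is 'huhuze'.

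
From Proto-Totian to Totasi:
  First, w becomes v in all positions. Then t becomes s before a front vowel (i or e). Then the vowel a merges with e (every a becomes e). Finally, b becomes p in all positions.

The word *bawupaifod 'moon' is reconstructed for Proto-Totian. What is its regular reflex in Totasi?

Totasi: *bawupaifod
  bawupaifod → bavupaifod   [unconditioned shift]
  bavupaifod (rule 2 does not apply)
  bavupaifod → bevupeifod   [vowel merger]
  bevupeifod → pevupeifod   [unconditioned shift]
  giving Totasi pevupeifod.

pevupeifod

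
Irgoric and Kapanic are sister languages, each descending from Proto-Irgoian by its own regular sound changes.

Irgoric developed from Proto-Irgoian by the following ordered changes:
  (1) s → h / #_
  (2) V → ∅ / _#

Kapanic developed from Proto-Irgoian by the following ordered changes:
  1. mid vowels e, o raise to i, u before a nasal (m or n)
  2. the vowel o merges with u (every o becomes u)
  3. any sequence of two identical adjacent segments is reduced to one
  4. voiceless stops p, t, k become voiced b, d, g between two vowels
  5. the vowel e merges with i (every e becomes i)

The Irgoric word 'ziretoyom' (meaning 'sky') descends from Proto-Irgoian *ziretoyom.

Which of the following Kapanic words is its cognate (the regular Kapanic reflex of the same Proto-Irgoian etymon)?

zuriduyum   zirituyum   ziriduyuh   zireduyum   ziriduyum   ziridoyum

Kapanic: start from *ziretoyom.
  rule 1 (pre-nasal raising): ziretoyom → ziretoyum
  rule 2 (vowel merger): ziretoyum → ziretuyum
  rule 3: no change — ziretuyum
  rule 4 (intervocalic voicing): ziretuyum → zireduyum
  rule 5 (vowel merger): zireduyum → ziriduyum
  ⇒ Kapanic ziriduyum
Only 'ziriduyum' matches the regular Kapanic development of *ziretoyom.

ziriduyum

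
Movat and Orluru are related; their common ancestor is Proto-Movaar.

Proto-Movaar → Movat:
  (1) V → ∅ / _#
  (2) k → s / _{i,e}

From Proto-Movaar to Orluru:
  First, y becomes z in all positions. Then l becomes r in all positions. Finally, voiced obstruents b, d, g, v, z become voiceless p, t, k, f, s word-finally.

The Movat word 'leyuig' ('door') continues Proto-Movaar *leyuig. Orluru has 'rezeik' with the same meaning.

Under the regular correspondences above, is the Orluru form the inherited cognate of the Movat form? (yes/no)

no

Derive the expected Orluru reflex of *leyuig:
Orluru: *leyuig
  leyuig → lezuig   [unconditioned shift]
  lezuig → rezuig   [unconditioned shift]
  rezuig → rezuik   [final devoicing]
  giving Orluru rezuik.
The regular Orluru reflex would be 'rezuik', but the attested form is 'rezeik'. The correspondence is irregular, so they are not cognates (the Orluru form has a different source).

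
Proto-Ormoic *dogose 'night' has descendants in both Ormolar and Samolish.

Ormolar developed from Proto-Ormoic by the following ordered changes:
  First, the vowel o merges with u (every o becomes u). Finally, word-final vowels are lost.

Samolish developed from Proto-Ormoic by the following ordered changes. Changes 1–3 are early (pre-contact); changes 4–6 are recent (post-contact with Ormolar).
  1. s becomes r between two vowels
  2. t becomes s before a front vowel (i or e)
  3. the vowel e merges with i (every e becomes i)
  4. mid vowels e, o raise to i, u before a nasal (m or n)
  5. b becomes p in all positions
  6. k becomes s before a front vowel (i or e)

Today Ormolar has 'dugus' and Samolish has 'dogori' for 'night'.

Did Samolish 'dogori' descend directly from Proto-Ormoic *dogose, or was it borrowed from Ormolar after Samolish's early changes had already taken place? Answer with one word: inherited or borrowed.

If inherited, *dogose would pass through all of Samolish's changes:
Samolish: *dogose > dogore > dogori  (by rhotacism, vowel merger)
If borrowed from Ormolar 'dugus' after the early changes, it would undergo only the recent ones:
  rule 4 (pre-nasal raising): no change (dugus)
  rule 5 (unconditioned shift): no change (dugus)
  rule 6 (palatalisation): no change (dugus)
  ⇒ as a loan: dugus
Samolish 'dogori' matches the inherited outcome exactly, so it is an inherited cognate, not a loan.

inherited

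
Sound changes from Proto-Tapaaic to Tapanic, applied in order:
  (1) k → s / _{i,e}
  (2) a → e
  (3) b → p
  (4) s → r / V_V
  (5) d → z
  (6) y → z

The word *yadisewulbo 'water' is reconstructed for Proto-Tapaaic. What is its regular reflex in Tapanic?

Tapanic: *yadisewulbo
  yadisewulbo (rule 1 does not apply)
  yadisewulbo → yedisewulbo   [vowel merger]
  yedisewulbo → yedisewulpo   [unconditioned shift]
  yedisewulpo → yedirewulpo   [rhotacism]
  yedirewulpo → yezirewulpo   [unconditioned shift]
  yezirewulpo → zezirewulpo   [unconditioned shift]
  giving Tapanic zezirewulpo.

zezirewulpo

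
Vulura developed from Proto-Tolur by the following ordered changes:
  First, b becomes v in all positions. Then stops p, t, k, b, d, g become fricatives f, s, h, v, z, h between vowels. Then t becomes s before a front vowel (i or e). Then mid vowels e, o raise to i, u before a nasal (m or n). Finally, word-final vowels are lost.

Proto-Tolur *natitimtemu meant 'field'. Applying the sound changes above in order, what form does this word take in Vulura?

Vulura: *natitimtemu
  natitimtemu (rule 1 does not apply)
  natitimtemu → nasisimtemu   [intervocalic lenition]
  nasisimtemu → nasisimsemu   [palatalisation]
  nasisimsemu → nasisimsimu   [pre-nasal raising]
  nasisimsimu → nasisimsim   [apocope]
  giving Vulura nasisimsim.

nasisimsim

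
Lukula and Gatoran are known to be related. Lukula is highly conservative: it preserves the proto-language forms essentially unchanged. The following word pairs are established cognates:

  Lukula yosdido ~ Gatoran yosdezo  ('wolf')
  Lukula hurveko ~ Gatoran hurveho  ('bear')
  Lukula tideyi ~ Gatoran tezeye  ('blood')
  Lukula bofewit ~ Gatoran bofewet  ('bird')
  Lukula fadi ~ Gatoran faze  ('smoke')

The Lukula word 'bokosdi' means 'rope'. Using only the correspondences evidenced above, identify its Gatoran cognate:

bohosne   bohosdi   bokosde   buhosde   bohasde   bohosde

bohosde

hurveko ~ hurveho — Lukula k corresponds to Gatoran h between vowels (before a back vowel).
tideyi ~ tezeye, fadi ~ faze — Lukula i corresponds to Gatoran e word-finally.
Applying these to Lukula 'bokosdi':
  bokosdi → bohosdi   (k→h between vowels (before a back vowel))
  bohosdi → bohosde   (i→e word-finally)
So the Gatoran cognate is 'bohosde'.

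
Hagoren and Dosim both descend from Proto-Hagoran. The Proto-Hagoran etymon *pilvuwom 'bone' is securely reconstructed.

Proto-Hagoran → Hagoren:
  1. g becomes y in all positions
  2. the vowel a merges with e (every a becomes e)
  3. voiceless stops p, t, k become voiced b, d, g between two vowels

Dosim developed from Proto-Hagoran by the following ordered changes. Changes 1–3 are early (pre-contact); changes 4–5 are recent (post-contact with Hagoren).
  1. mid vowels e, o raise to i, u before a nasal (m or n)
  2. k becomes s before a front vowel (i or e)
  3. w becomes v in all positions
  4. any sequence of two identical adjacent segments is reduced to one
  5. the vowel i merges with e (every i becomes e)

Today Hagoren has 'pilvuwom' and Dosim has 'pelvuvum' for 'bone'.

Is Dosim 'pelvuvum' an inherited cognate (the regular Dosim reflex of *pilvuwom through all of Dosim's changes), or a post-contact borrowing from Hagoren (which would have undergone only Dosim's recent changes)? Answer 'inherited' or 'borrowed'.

If inherited, *pilvuwom would pass through all of Dosim's changes:
Dosim: start from *pilvuwom.
  rule 1 (pre-nasal raising): pilvuwom → pilvuwum
  rule 2: no change — pilvuwum
  rule 3 (unconditioned shift): pilvuwum → pilvuvum
  rule 4: no change — pilvuvum
  rule 5 (vowel merger): pilvuvum → pelvuvum
  ⇒ Dosim pelvuvum
If borrowed from Hagoren 'pilvuwom' after the early changes, it would undergo only the recent ones:
  rule 4 (degemination): no change (pilvuwom)
  rule 5 (vowel merger): pilvuwom → pelvuwom
  ⇒ as a loan: pelvuwom
Dosim 'pelvuvum' matches the inherited outcome exactly, so it is an inherited cognate, not a loan.

inherited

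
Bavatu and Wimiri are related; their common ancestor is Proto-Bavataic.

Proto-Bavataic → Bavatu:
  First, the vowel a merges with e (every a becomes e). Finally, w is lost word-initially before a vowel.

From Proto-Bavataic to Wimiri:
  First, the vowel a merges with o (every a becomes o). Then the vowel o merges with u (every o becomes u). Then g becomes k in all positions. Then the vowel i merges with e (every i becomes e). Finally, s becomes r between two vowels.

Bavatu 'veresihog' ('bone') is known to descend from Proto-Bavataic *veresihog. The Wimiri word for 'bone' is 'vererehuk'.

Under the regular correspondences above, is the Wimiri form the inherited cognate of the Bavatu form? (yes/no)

Derive the expected Wimiri reflex of *veresihog:
Wimiri: *veresihog > veresihug > veresihuk > veresehuk > vererehuk  (by vowel merger, unconditioned shift, vowel merger, rhotacism)
Wimiri 'vererehuk' matches the regular reflex exactly, so the pair is cognate.

yes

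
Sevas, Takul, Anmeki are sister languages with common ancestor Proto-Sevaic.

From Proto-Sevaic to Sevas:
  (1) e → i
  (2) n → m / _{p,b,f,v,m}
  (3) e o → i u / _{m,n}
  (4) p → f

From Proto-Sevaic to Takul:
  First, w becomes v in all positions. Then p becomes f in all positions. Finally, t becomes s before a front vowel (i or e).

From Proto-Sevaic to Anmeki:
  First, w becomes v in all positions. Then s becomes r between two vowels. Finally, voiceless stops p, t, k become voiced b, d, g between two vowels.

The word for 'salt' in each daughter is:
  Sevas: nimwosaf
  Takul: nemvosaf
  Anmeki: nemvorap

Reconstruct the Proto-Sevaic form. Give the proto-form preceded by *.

Position 4: Sevas has w, Takul has v, Anmeki has v. Sevas preserves w here (none of its changes turn any other segment into w), so the proto-segment is *w.
Position 8: Sevas has f, Takul has f, Anmeki has p. Anmeki preserves p here (none of its changes turn any other segment into p), so the proto-segment is *p.
This points to *nemwosap. Verify forward in each daughter:
Sevas: *nemwosap > nimwosap > nimwosaf  (by vowel merger, unconditioned shift)
Takul: start from *nemwosap.
  rule 1 (unconditioned shift): nemwosap → nemvosap
  rule 2 (unconditioned shift): nemvosap → nemvosaf
  rule 3: no change — nemvosaf
  ⇒ Takul nemvosaf
Anmeki: *nemwosap
  nemwosap → nemvosap   [unconditioned shift]
  nemvosap → nemvorap   [rhotacism]
  nemvorap (rule 3 does not apply)
  giving Anmeki nemvorap.
Only *nemwosap yields all of Sevas nimwosaf, Takul nemvosaf, Anmeki nemvorap.

*nemwosap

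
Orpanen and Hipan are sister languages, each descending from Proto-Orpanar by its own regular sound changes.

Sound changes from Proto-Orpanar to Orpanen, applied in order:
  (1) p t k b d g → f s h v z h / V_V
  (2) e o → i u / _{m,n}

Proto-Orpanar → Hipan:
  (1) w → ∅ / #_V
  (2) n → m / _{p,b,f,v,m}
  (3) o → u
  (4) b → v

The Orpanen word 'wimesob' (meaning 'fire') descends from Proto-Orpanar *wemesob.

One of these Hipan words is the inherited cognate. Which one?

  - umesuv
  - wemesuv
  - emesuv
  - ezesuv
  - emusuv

Hipan: start from *wemesob.
  rule 1 (glide loss): wemesob → emesob
  rule 2: no change — emesob
  rule 3 (vowel merger): emesob → emesub
  rule 4 (unconditioned shift): emesub → emesuv
  ⇒ Hipan emesuv
Only 'emesuv' matches the regular Hipan development of *wemesob.

emesuv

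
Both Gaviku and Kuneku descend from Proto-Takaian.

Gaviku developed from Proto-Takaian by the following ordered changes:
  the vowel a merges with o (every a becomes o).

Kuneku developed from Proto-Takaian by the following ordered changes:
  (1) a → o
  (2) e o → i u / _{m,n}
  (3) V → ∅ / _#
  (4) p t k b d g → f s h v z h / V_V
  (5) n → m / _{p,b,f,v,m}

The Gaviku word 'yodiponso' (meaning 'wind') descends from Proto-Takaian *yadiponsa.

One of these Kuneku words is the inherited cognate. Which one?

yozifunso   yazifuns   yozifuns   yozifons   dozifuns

Kuneku: *yadiponsa > yodiponso > yodipunso > yodipuns > yozifuns  (by vowel merger, pre-nasal raising, apocope, intervocalic lenition)

yozifuns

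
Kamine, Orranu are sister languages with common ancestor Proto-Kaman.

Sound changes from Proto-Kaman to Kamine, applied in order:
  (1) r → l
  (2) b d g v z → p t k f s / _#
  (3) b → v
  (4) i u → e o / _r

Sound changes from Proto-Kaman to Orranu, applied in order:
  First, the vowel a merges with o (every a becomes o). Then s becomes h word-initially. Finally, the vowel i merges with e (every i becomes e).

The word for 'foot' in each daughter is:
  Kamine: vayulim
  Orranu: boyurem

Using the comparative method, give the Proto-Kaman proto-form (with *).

*bayurim

Position 6: Kamine has i, Orranu has e. Kamine preserves i here (none of its changes turn any other segment into i), so the proto-segment is *i.
Position 5: Kamine has l, Orranu has r. Orranu preserves r here (none of its changes turn any other segment into r), so the proto-segment is *r.
Continuing position by position gives *bayurim; check it forward:
Kamine: *bayurim > bayulim > vayulim  (by unconditioned shift, unconditioned shift)
Orranu: start from *bayurim.
  rule 1 (vowel merger): bayurim → boyurim
  rule 2: no change — boyurim
  rule 3 (vowel merger): boyurim → boyurem
  ⇒ Orranu boyurem
Only *bayurim yields all of Kamine vayulim, Orranu boyurem.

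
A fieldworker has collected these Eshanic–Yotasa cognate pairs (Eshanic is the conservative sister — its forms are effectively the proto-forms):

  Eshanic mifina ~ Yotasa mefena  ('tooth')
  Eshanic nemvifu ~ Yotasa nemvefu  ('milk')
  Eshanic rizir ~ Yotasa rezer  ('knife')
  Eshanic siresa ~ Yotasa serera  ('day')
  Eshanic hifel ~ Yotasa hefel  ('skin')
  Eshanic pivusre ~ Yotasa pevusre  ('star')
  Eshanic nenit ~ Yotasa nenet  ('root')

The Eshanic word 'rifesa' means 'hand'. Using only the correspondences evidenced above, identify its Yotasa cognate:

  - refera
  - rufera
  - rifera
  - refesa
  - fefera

refera

mifina ~ mefena, nemvifu ~ nemvefu — Eshanic i corresponds to Yotasa e after a consonant, before a labial obstruent.
siresa ~ serera — Eshanic s corresponds to Yotasa r between vowels (before a back vowel).
Applying these to Eshanic 'rifesa':
  rifesa → refesa   (i→e after a consonant, before a labial obstruent)
  refesa → refera   (s→r between vowels (before a back vowel))
So the Yotasa cognate is 'refera'.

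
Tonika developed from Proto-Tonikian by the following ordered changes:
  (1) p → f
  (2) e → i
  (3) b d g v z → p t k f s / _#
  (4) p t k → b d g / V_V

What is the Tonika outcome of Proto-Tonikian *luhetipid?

Tonika: *luhetipid > luhetifid > luhitifid > luhitifit > luhidifit  (by unconditioned shift, vowel merger, final devoicing, intervocalic voicing)

luhidifit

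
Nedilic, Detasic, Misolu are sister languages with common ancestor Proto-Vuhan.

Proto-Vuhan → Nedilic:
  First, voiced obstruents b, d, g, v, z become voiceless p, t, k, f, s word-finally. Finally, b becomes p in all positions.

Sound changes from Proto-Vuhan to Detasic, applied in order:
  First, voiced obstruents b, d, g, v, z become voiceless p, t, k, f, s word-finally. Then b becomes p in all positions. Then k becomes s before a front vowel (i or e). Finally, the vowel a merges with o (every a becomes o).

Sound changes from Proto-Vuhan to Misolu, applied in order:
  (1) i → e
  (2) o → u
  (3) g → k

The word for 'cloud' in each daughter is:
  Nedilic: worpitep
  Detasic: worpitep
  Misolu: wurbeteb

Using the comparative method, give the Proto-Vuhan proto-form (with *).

*worbiteb

Position 2: Nedilic has o, Detasic has o, Misolu has u. Nedilic preserves o here (none of its changes turn any other segment into o), so the proto-segment is *o.
Position 5: Nedilic has i, Detasic has i, Misolu has e. Nedilic preserves i here (none of its changes turn any other segment into i), so the proto-segment is *i.
Continuing position by position gives *worbiteb; check it forward:
Nedilic: *worbiteb > worbitep > worpitep  (by final devoicing, unconditioned shift)
Detasic: *worbiteb
  worbiteb → worbitep   [final devoicing]
  worbitep → worpitep   [unconditioned shift]
  worpitep (rule 3 does not apply)
  worpitep (rule 4 does not apply)
  giving Detasic worpitep.
Misolu: *worbiteb
  worbiteb → worbeteb   [vowel merger]
  worbeteb → wurbeteb   [vowel merger]
  wurbeteb (rule 3 does not apply)
  giving Misolu wurbeteb.
No other proto-form is consistent with every reflex, so the reconstruction is *worbiteb.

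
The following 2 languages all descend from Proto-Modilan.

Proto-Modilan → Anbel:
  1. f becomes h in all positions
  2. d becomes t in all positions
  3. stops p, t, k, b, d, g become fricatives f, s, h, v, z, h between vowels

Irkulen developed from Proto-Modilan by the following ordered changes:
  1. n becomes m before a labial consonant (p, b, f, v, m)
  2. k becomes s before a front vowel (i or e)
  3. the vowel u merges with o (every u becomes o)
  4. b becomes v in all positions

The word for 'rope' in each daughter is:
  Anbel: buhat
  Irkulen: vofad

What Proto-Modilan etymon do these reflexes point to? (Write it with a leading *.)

Position 3: Anbel has h, Irkulen has f. Irkulen preserves f here (none of its changes turn any other segment into f), so the proto-segment is *f.
Position 2: Anbel has u, Irkulen has o. Anbel preserves u here (none of its changes turn any other segment into u), so the proto-segment is *u.
This points to *bufad. Verify forward in each daughter:
Anbel: *bufad > buhad > buhat  (by unconditioned shift, unconditioned shift)
Irkulen: start from *bufad.
  rule 1: no change — bufad
  rule 2: no change — bufad
  rule 3 (vowel merger): bufad → bofad
  rule 4 (unconditioned shift): bofad → vofad
  ⇒ Irkulen vofad
Only *bufad yields all of Anbel buhat, Irkulen vofad.

*bufad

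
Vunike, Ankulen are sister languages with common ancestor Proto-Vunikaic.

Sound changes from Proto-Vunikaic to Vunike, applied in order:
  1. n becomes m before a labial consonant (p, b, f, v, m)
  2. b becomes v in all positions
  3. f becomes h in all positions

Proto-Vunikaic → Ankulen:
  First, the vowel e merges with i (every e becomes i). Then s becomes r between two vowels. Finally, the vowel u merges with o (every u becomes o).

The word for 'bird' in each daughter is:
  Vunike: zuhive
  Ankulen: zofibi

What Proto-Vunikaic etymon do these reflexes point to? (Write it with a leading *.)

Position 5: Vunike has v, Ankulen has b. Ankulen preserves b here (none of its changes turn any other segment into b), so the proto-segment is *b.
Position 2: Vunike has u, Ankulen has o. Vunike preserves u here (none of its changes turn any other segment into u), so the proto-segment is *u.
Position 3: Vunike has h, Ankulen has f. Ankulen preserves f here (none of its changes turn any other segment into f), so the proto-segment is *f.
Continuing position by position gives *zufibe; check it forward:
Vunike: *zufibe > zufive > zuhive  (by unconditioned shift, unconditioned shift)
Ankulen: *zufibe > zufibi > zofibi  (by vowel merger, vowel merger)
*zufibe is the unique common source.

*zufibe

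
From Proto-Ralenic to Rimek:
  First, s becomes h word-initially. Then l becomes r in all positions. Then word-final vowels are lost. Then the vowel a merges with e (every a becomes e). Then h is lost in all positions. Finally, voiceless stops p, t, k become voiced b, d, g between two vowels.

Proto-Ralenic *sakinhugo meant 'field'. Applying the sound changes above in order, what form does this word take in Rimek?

Rimek: start from *sakinhugo.
  rule 1 (debuccalisation): sakinhugo → hakinhugo
  rule 2: no change — hakinhugo
  rule 3 (apocope): hakinhugo → hakinhug
  rule 4 (vowel merger): hakinhug → hekinhug
  rule 5 (h-loss): hekinhug → ekinug
  rule 6 (intervocalic voicing): ekinug → eginug
  ⇒ Rimek eginug

eginug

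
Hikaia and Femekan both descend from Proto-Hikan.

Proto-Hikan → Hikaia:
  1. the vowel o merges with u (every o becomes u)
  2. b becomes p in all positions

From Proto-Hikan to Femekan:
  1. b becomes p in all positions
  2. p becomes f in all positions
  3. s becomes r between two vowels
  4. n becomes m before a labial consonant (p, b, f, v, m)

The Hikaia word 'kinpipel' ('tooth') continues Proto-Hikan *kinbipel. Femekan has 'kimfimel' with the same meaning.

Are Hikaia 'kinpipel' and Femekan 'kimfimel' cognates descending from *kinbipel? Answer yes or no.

no

Derive the expected Femekan reflex of *kinbipel:
Femekan: *kinbipel > kinpipel > kinfifel > kimfifel  (by unconditioned shift, unconditioned shift, nasal place assimilation)
The regular Femekan reflex would be 'kimfifel', but the attested form is 'kimfimel'. The correspondence is irregular, so they are not cognates (the Femekan form has a different source).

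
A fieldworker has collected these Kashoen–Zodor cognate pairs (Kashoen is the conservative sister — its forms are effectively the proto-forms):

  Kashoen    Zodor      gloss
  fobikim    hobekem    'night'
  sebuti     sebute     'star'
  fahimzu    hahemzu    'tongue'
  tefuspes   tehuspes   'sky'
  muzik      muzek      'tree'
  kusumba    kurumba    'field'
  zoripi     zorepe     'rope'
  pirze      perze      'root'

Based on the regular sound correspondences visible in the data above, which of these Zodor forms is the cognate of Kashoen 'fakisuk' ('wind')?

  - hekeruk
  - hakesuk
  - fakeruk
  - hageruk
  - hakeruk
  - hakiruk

fahimzu ~ hahemzu — Kashoen f corresponds to Zodor h word-initially before a back vowel.
fobikim ~ hobekem, muzik ~ muzek — Kashoen i corresponds to Zodor e after a consonant, before a consonant other than r, m, n, p, b, f, v.
kusumba ~ kurumba — Kashoen s corresponds to Zodor r between vowels (before a back vowel).
Applying these to Kashoen 'fakisuk':
  fakisuk → hakisuk   (f→h word-initially before a back vowel)
  hakisuk → hakesuk   (i→e after a consonant, before a consonant other than r, m, n, p, b, f, v)
  hakesuk → hakeruk   (s→r between vowels (before a back vowel))
So the Zodor cognate is 'hakeruk'.

hakeruk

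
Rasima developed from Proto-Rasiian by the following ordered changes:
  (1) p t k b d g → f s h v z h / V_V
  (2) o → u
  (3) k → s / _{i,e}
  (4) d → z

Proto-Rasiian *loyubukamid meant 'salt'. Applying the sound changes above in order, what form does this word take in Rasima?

luyuvuhamiz

Rasima: *loyubukamid
  loyubukamid → loyuvuhamid   [intervocalic lenition]
  loyuvuhamid → luyuvuhamid   [vowel merger]
  luyuvuhamid (rule 3 does not apply)
  luyuvuhamid → luyuvuhamiz   [unconditioned shift]
  giving Rasima luyuvuhamiz.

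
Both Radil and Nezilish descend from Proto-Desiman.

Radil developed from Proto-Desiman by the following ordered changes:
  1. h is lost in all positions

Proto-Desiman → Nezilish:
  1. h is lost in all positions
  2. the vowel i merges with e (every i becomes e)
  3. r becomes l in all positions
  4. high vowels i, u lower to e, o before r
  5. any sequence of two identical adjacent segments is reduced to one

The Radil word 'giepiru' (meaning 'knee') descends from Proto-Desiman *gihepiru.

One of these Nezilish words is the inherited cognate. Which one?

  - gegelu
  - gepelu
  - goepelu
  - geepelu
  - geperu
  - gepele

gepelu

Nezilish: *gihepiru
  gihepiru → giepiru   [h-loss]
  giepiru → geeperu   [vowel merger]
  geeperu → geepelu   [unconditioned shift]
  geepelu (rule 4 does not apply)
  geepelu → gepelu   [degemination]
  giving Nezilish gepelu.
Among the options, 'gepelu' alone shows every Nezilish change applied in order.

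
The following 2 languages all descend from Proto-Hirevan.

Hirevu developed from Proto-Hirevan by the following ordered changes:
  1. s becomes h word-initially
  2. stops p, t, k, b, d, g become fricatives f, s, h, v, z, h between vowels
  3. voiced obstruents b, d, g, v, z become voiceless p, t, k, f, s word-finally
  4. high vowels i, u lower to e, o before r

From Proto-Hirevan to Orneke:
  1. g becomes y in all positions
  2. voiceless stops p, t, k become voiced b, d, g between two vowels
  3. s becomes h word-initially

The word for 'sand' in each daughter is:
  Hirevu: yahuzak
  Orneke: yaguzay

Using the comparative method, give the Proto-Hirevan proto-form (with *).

Position 3: Hirevu has h, Orneke has g. In Orneke, g can only continue *k, so the proto-segment is *k.
Position 7: Hirevu has k, Orneke has y. Taking the neighbouring segments as reconstructed: Hirevu k could go back to *k or *g; Orneke y could go back to *g or *y — the one source consistent with every daughter is *g.
This points to *yakuzag. Verify forward in each daughter:
Hirevu: *yakuzag
  yakuzag (rule 1 does not apply)
  yakuzag → yahuzag   [intervocalic lenition]
  yahuzag → yahuzak   [final devoicing]
  yahuzak (rule 4 does not apply)
  giving Hirevu yahuzak.
Orneke: *yakuzag
  yakuzag → yakuzay   [unconditioned shift]
  yakuzay → yaguzay   [intervocalic voicing]
  yaguzay (rule 3 does not apply)
  giving Orneke yaguzay.
No other proto-form is consistent with every reflex, so the reconstruction is *yakuzag.

*yakuzag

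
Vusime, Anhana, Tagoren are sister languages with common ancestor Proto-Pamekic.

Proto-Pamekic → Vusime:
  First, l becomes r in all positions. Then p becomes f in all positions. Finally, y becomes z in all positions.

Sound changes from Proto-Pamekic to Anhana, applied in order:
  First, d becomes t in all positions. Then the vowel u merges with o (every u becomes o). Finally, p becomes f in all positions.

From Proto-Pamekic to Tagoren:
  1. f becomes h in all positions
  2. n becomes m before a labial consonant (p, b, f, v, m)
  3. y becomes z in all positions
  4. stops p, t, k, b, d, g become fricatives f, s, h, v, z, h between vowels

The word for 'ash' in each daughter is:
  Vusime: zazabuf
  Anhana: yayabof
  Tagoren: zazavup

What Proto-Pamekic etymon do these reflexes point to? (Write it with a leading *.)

Position 5: Vusime has b, Anhana has b, Tagoren has v. Vusime preserves b here (none of its changes turn any other segment into b), so the proto-segment is *b.
Position 3: Vusime has z, Anhana has y, Tagoren has z. Anhana preserves y here (none of its changes turn any other segment into y), so the proto-segment is *y.
Position 6: Vusime has u, Anhana has o, Tagoren has u. Vusime preserves u here (none of its changes turn any other segment into u), so the proto-segment is *u.
Verify the candidate proto-form against each daughter:
Vusime: *yayabup
  yayabup (rule 1 does not apply)
  yayabup → yayabuf   [unconditioned shift]
  yayabuf → zazabuf   [unconditioned shift]
  giving Vusime zazabuf.
Anhana: *yayabup
  yayabup (rule 1 does not apply)
  yayabup → yayabop   [vowel merger]
  yayabop → yayabof   [unconditioned shift]
  giving Anhana yayabof.
Tagoren: start from *yayabup.
  rule 1: no change — yayabup
  rule 2: no change — yayabup
  rule 3 (unconditioned shift): yayabup → zazabup
  rule 4 (intervocalic lenition): zazabup → zazavup
  ⇒ Tagoren zazavup
Only *yayabup yields all of Vusime zazabuf, Anhana yayabof, Tagoren zazavup.

*yayabup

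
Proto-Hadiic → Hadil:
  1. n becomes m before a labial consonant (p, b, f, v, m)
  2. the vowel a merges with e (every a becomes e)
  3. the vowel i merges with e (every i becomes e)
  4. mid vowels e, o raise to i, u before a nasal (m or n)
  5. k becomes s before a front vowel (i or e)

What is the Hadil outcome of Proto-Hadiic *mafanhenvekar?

mefinhimveser

Hadil: *mafanhenvekar > mafanhemvekar > mefenhemveker > mefinhimveker > mefinhimveser  (by nasal place assimilation, vowel merger, pre-nasal raising, palatalisation)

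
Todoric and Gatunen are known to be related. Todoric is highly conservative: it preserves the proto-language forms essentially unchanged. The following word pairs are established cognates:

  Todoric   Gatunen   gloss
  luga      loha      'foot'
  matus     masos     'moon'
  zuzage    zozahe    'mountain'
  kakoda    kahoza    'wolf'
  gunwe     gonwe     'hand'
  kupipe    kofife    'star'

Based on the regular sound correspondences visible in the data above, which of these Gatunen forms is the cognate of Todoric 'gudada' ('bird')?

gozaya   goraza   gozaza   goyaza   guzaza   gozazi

gozaza

luga ~ loha, matus ~ masos — Todoric u corresponds to Gatunen o after a consonant, before a consonant other than r, m, n, p, b, f, v.
kakoda ~ kahoza — Todoric d corresponds to Gatunen z between vowels (before a back vowel).
Applying these to Todoric 'gudada':
  gudada → godada   (u→o after a consonant, before a consonant other than r, m, n, p, b, f, v)
  godada → gozada   (d→z between vowels (before a back vowel))
  gozada → gozaza   (d→z between vowels (before a back vowel))
So the Gatunen cognate is 'gozaza'.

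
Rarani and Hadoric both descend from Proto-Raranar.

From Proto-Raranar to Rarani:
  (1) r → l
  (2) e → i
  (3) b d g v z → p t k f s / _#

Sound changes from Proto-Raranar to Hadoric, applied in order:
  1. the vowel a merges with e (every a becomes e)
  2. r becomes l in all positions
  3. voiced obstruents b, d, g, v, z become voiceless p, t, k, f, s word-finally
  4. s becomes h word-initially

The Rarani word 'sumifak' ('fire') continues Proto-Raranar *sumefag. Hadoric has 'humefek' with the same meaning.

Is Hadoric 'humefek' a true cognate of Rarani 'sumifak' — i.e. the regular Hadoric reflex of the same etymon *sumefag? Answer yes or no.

yes

Derive the expected Hadoric reflex of *sumefag:
Hadoric: start from *sumefag.
  rule 1 (vowel merger): sumefag → sumefeg
  rule 2: no change — sumefeg
  rule 3 (final devoicing): sumefeg → sumefek
  rule 4 (debuccalisation): sumefek → humefek
  ⇒ Hadoric humefek
Hadoric 'humefek' matches the regular reflex exactly, so the pair is cognate.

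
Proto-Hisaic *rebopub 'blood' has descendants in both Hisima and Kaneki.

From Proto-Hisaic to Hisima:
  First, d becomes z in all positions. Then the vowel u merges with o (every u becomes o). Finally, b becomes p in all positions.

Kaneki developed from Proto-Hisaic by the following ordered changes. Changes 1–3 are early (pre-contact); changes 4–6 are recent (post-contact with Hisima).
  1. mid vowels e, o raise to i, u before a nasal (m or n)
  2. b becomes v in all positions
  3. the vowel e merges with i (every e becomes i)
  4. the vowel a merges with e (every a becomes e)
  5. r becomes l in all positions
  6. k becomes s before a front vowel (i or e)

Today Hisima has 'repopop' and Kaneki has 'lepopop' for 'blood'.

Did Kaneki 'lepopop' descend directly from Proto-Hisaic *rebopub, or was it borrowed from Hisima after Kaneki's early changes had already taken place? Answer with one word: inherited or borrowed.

borrowed

If inherited, *rebopub would pass through all of Kaneki's changes:
Kaneki: *rebopub > revopuv > rivopuv > livopuv  (by unconditioned shift, vowel merger, unconditioned shift)
If borrowed from Hisima 'repopop' after the early changes, it would undergo only the recent ones:
  rule 4 (vowel merger): no change (repopop)
  rule 5 (unconditioned shift): repopop → lepopop
  rule 6 (palatalisation): no change (lepopop)
  ⇒ as a loan: lepopop
Kaneki 'lepopop' matches the loan outcome 'lepopop', not the inherited 'livopuv' — it skipped the early Kaneki changes, so it was borrowed from Hisima.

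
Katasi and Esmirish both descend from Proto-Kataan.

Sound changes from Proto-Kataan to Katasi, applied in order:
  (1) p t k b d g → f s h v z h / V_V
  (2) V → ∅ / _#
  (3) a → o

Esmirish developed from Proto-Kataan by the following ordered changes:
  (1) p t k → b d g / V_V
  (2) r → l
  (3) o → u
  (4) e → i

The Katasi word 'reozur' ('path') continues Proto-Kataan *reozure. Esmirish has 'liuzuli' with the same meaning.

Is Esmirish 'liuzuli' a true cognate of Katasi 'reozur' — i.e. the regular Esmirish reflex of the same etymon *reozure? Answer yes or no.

yes

Derive the expected Esmirish reflex of *reozure:
Esmirish: *reozure
  reozure (rule 1 does not apply)
  reozure → leozule   [unconditioned shift]
  leozule → leuzule   [vowel merger]
  leuzule → liuzuli   [vowel merger]
  giving Esmirish liuzuli.
Esmirish 'liuzuli' matches the regular reflex exactly, so the pair is cognate.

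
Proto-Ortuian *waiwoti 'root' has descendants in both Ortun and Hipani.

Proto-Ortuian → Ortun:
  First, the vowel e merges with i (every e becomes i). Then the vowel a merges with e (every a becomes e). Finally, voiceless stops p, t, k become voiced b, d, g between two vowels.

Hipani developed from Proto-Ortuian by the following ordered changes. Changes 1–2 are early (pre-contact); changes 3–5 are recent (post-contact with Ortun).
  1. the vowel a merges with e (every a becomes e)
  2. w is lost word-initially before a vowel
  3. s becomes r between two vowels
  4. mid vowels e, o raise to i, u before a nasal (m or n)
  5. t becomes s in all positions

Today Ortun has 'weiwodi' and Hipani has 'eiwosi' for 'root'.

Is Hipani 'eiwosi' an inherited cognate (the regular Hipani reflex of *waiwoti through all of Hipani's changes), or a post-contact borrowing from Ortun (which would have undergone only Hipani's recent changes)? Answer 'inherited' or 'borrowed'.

inherited

If inherited, *waiwoti would pass through all of Hipani's changes:
Hipani: *waiwoti
  waiwoti → weiwoti   [vowel merger]
  weiwoti → eiwoti   [glide loss]
  eiwoti (rule 3 does not apply)
  eiwoti (rule 4 does not apply)
  eiwoti → eiwosi   [unconditioned shift]
  giving Hipani eiwosi.
If borrowed from Ortun 'weiwodi' after the early changes, it would undergo only the recent ones:
  rule 3 (rhotacism): no change (weiwodi)
  rule 4 (pre-nasal raising): no change (weiwodi)
  rule 5 (unconditioned shift): no change (weiwodi)
  ⇒ as a loan: weiwodi
Hipani 'eiwosi' matches the inherited outcome exactly, so it is an inherited cognate, not a loan.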